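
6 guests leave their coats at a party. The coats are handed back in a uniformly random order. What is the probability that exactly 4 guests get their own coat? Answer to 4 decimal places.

0.0208

Choose which 4 of the 6 are fixed: C(6,4) = 15 ways.
The remaining 2 must have no fixed point: D(2) = 1.
P = 15·1/720 = 1/48 ≈ 0.0208.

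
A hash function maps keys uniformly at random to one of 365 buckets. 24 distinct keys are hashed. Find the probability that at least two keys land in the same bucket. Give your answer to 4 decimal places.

It's easier to compute the probability that all 24 are distinct.
P(all distinct) = 365/365 · 364/365 · ··· · 342/365 ≈ 0.4617.
So the probability of at least one match is 1 − 0.4617 = 0.5383.

0.5383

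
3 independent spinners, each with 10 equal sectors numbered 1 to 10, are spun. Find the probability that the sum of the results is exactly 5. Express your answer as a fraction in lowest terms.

3/500

There are 10^3 = 1000 equally likely outcomes.
The number of ordered 3-tuples from {1,…,10} summing to 5 is 6.
P(sum = 5) = 6/1000 = 3/500.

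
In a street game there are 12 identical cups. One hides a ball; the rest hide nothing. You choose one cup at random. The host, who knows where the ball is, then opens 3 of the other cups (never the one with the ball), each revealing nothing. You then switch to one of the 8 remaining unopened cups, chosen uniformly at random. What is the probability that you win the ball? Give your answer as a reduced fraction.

11/96

Your original cup holds the ball with probability 1/12, so the other 11 collectively hold it with probability 11/12.
The host can always find 3 empty cups to open, so the reveals don't change that 11/12; it is now spread over the 8 remaining unopened cups.
P(win by switching) = (11/12) · (1/8) = 11/96.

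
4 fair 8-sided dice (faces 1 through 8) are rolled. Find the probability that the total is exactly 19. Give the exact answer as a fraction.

21/256

There are 8^4 = 4096 equally likely outcomes.
The number of ordered 4-tuples from {1,…,8} summing to 19 is 336.
P(sum = 19) = 336/4096 = 21/256.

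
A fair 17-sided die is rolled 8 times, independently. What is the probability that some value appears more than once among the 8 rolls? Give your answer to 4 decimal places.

0.8595

P(all 8 different) = 17/17 · 16/17 · ··· · 10/17 ≈ 0.1405.
P(at least two equal) = 1 − 0.1405 = 0.8595.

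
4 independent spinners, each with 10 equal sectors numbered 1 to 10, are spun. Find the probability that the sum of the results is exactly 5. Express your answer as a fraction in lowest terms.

There are 10^4 = 10000 equally likely outcomes.
The number of ordered 4-tuples from {1,…,10} summing to 5 is 4.
P(sum = 5) = 4/10000 = 1/2500.

1/2500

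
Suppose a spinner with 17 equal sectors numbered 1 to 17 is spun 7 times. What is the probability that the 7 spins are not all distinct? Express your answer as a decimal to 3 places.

P(all 7 different) = 17/17 · 16/17 · ··· · 11/17 ≈ 0.239.
P(at least two equal) = 1 − 0.239 = 0.761.

0.761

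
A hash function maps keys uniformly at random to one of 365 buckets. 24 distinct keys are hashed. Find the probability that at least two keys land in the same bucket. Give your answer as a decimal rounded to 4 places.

It's easier to compute the probability that all 24 are distinct.
P(all distinct) = 365/365 · 364/365 · ··· · 342/365 ≈ 0.4617.
So the probability of at least one match is 1 − 0.4617 = 0.5383.

0.5383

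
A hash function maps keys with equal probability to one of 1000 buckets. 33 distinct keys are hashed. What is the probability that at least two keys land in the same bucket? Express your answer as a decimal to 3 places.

It's easier to compute the probability that all 33 are distinct.
P(all distinct) = 1000/1000 · 999/1000 · ··· · 968/1000 ≈ 0.586.
So the probability of at least one match is 1 − 0.586 = 0.414.

0.414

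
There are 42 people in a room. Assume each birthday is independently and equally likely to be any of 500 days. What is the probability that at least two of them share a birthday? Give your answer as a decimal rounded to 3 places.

0.830

It's easier to compute the probability that all 42 are distinct.
P(all distinct) = 500/500 · 499/500 · ··· · 459/500 ≈ 0.170.
So the probability of at least one match is 1 − 0.170 = 0.830.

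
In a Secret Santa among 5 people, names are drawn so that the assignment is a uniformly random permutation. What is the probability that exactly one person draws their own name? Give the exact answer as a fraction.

Choose which one is fixed: C(5,1) = 5 ways.
The remaining 4 must have no fixed point: D(4) = 9.
P = 5·9/120 = 3/8.

3/8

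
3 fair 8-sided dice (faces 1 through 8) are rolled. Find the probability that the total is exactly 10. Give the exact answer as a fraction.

There are 8^3 = 512 equally likely outcomes.
The number of ordered 3-tuples from {1,…,8} summing to 10 is 36.
P(sum = 10) = 36/512 = 9/128.

9/128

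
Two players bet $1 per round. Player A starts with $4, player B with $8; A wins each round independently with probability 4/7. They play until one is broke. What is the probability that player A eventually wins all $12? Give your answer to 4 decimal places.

Let r = q/p = (3/7)/(4/7) = 3/4. The recurrence P(i) = p·P(i+1) + q·P(i−1) with P(0)=0, P(12)=1 gives P(i) = (1 − r^i)/(1 − r^12).
P(4) = (1 − (3/4)^4) / (1 − (3/4)^12) = 65536/92833 ≈ 0.7060.

0.7060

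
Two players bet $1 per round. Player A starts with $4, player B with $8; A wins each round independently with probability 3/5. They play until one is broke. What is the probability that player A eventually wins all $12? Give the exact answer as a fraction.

Let r = q/p = (2/5)/(3/5) = 2/3. The recurrence P(i) = p·P(i+1) + q·P(i−1) with P(0)=0, P(12)=1 gives P(i) = (1 − r^i)/(1 − r^12).
P(4) = (1 − (2/3)^4) / (1 − (2/3)^12) = 6561/8113.

6561/8113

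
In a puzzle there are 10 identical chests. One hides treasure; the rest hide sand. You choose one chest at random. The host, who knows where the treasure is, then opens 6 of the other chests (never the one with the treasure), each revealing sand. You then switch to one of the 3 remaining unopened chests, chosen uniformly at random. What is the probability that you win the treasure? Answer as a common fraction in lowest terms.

Your original chest holds the treasure with probability 1/10, so the other 9 collectively hold it with probability 9/10.
The host can always find 6 empty chests to open, so the reveals don't change that 9/10; it is now spread over the 3 remaining unopened chests.
P(win by switching) = (9/10) · (1/3) = 3/10.

3/10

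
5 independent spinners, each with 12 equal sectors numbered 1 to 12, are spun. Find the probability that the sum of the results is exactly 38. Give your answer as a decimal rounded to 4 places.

There are 12^5 = 248832 equally likely outcomes.
The number of ordered 5-tuples from {1,…,12} summing to 38 is 9945.
P(sum = 38) = 9945/248832 = 1105/27648 ≈ 0.0400.

0.0400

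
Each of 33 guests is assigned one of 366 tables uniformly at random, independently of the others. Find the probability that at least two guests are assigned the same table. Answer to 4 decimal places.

It's easier to compute the probability that all 33 are distinct.
P(all distinct) = 366/366 · 365/366 · ··· · 334/366 ≈ 0.2260.
So the probability of at least one match is 1 − 0.2260 = 0.7740.

0.7740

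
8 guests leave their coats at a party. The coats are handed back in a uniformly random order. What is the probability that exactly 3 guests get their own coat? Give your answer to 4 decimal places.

0.0611

Choose which 3 of the 8 are fixed: C(8,3) = 56 ways.
The remaining 5 must have no fixed point: D(5) = 44.
P = 56·44/40320 = 11/180 ≈ 0.0611.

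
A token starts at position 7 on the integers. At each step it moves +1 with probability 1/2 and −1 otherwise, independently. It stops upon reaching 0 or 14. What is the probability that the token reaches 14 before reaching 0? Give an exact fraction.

1/2

With a fair step, P(i) = ½P(i−1) + ½P(i+1) with P(0)=0, P(14)=1 has the linear solution P(i) = i/14.
P(7) = 7/14 = 1/2.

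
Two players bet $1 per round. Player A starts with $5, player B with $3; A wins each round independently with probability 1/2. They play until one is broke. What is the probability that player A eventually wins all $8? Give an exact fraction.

With a fair step, P(i) = ½P(i−1) + ½P(i+1) with P(0)=0, P(8)=1 has the linear solution P(i) = i/8.
P(5) = 5/8.

5/8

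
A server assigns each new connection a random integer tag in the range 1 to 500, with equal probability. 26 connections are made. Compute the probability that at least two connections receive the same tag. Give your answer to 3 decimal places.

It's easier to compute the probability that all 26 are distinct.
P(all distinct) = 500/500 · 499/500 · ··· · 475/500 ≈ 0.516.
So the probability of at least one match is 1 − 0.516 = 0.484.

0.484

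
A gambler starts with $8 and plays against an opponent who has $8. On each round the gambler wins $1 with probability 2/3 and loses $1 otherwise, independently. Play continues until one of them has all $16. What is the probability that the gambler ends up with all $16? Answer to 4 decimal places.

Let r = q/p = (1/3)/(2/3) = 1/2. The recurrence P(i) = p·P(i+1) + q·P(i−1) with P(0)=0, P(16)=1 gives P(i) = (1 − r^i)/(1 − r^16).
P(8) = (1 − (1/2)^8) / (1 − (1/2)^16) = 256/257 ≈ 0.9961.

0.9961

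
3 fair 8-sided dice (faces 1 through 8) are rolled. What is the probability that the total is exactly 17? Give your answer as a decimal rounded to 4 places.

0.0703

There are 8^3 = 512 equally likely outcomes.
The number of ordered 3-tuples from {1,…,8} summing to 17 is 36.
P(sum = 17) = 36/512 = 9/128 ≈ 0.0703.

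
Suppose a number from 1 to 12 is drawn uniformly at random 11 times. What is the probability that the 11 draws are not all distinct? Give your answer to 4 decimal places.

P(all 11 different) = 12/12 · 11/12 · ··· · 2/12 ≈ 0.0006.
P(at least two equal) = 1 − 0.0006 = 0.9994.

0.9994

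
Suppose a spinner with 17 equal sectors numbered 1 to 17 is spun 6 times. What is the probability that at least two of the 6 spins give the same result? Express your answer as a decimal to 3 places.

P(all 6 different) = 17/17 · 16/17 · ··· · 12/17 ≈ 0.369.
P(at least two equal) = 1 − 0.369 = 0.631.

0.631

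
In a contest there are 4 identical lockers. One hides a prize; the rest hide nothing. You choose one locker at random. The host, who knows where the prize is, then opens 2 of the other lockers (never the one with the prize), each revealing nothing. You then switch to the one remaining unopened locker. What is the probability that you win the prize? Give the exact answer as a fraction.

Your original locker holds the prize with probability 1/4, so the other 3 collectively hold it with probability 3/4.
The host can always find 2 empty lockers to open, so the reveals don't change that 3/4; it is now spread over the 1 remaining unopened locker.
P(win by switching) = (3/4) · (1/1) = 3/4.

3/4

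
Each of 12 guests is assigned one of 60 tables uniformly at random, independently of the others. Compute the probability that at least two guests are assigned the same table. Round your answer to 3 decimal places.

It's easier to compute the probability that all 12 are distinct.
P(all distinct) = 60/60 · 59/60 · ··· · 49/60 ≈ 0.308.
So the probability of at least one match is 1 − 0.308 = 0.692.

0.692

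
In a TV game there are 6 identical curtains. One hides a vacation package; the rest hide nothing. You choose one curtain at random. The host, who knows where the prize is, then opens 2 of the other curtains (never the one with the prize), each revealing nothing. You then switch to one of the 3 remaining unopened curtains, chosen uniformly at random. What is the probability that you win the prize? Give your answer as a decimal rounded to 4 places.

Your original curtain holds the prize with probability 1/6, so the other 5 collectively hold it with probability 5/6.
The host can always find 2 empty curtains to open, so the reveals don't change that 5/6; it is now spread over the 3 remaining unopened curtains.
P(win by switching) = (5/6) · (1/3) = 5/18 ≈ 0.2778.

0.2778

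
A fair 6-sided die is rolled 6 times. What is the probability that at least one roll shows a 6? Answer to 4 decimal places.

0.6651

P(no roll shows a 6) = (5/6)^6 ≈ 0.3349.
P(at least one) = 1 − 0.3349 = 0.6651.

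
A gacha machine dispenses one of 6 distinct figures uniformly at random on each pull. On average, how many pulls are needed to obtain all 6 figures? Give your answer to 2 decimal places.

After i distinct types are collected, each trial gives a new one with probability (6−i)/6, so the expected wait for the next new type is 6/(6−i).
E = 6/6 + 6/5 + 6/4 + 6/3 + 6/2 + 6/1 = 147/10 ≈ 14.70.

14.70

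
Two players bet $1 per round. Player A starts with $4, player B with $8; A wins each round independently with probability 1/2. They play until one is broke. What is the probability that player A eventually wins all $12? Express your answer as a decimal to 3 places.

0.333

With a fair step, P(i) = ½P(i−1) + ½P(i+1) with P(0)=0, P(12)=1 has the linear solution P(i) = i/12.
P(4) = 4/12 = 1/3 ≈ 0.333.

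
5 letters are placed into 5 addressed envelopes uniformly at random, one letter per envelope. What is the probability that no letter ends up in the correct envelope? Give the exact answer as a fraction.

11/30

This is the derangement probability: permutations of 5 with no fixed point.
D(5) = 5! · (1 − 1/1! + 1/2! − ··· + (−1)^5/5!) = 44.
P = 44/120 = 11/30.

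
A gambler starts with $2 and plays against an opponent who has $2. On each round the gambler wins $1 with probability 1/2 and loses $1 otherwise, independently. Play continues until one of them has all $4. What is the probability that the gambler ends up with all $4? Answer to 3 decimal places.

0.500

With a fair step, P(i) = ½P(i−1) + ½P(i+1) with P(0)=0, P(4)=1 has the linear solution P(i) = i/4.
P(2) = 2/4 = 1/2 ≈ 0.500.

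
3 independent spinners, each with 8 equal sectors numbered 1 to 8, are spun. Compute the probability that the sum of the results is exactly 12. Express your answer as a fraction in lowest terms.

There are 8^3 = 512 equally likely outcomes.
The number of ordered 3-tuples from {1,…,8} summing to 12 is 46.
P(sum = 12) = 46/512 = 23/256.

23/256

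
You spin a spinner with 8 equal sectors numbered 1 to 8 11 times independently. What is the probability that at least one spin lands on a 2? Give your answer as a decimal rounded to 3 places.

0.770

P(no spin lands on a 2) = (7/8)^11 ≈ 0.230.
P(at least one) = 1 − 0.230 = 0.770.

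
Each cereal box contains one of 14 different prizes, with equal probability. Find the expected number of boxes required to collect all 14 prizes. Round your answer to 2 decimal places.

45.52

After i distinct types are collected, each trial gives a new one with probability (14−i)/14, so the expected wait for the next new type is 14/(14−i).
E = 14/14 + 14/13 + 14/12 + 14/11 + 14/10 + 14/9 + 14/8 + 14/7 + 14/6 + 14/5 + 14/4 + 14/3 + 14/2 + 14/1 = 1171733/25740 ≈ 45.52.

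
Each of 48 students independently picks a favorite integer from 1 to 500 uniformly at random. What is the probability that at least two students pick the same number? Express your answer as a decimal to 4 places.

0.9028

It's easier to compute the probability that all 48 are distinct.
P(all distinct) = 500/500 · 499/500 · ··· · 453/500 ≈ 0.0972.
So the probability of at least one match is 1 − 0.0972 = 0.9028.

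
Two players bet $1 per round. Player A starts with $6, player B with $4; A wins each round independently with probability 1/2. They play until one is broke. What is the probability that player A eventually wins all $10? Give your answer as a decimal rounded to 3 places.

With a fair step, P(i) = ½P(i−1) + ½P(i+1) with P(0)=0, P(10)=1 has the linear solution P(i) = i/10.
P(6) = 6/10 = 3/5 ≈ 0.600.

0.600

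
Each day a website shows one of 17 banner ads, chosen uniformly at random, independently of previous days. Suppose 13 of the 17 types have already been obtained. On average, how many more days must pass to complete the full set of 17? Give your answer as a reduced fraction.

Starting from 13 distinct types, each trial gives a new one with probability (17−i)/17 when i types are held, so the wait for the next new type is 17/(17−i).
E = 17/4 + 17/3 + 17/2 + 17/1 = 425/12.

425/12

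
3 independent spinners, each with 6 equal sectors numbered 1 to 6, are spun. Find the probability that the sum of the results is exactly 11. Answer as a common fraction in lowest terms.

1/8

There are 6^3 = 216 equally likely outcomes.
The number of ordered 3-tuples from {1,…,6} summing to 11 is 27.
P(sum = 11) = 27/216 = 1/8.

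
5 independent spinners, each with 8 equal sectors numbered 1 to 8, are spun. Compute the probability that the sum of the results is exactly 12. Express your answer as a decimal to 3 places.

0.010

There are 8^5 = 32768 equally likely outcomes.
The number of ordered 5-tuples from {1,…,8} summing to 12 is 330.
P(sum = 12) = 330/32768 = 165/16384 ≈ 0.010.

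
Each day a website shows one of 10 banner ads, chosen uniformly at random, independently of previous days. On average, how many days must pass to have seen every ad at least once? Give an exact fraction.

After i distinct types are collected, each trial gives a new one with probability (10−i)/10, so the expected wait for the next new type is 10/(10−i).
E = 10/10 + 10/9 + 10/8 + 10/7 + 10/6 + 10/5 + 10/4 + 10/3 + 10/2 + 10/1 = 7381/252.

7381/252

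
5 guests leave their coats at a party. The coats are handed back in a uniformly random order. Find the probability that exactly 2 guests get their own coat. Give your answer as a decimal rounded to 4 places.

Choose which 2 of the 5 are fixed: C(5,2) = 10 ways.
The remaining 3 must have no fixed point: D(3) = 2.
P = 10·2/120 = 1/6 ≈ 0.1667.

0.1667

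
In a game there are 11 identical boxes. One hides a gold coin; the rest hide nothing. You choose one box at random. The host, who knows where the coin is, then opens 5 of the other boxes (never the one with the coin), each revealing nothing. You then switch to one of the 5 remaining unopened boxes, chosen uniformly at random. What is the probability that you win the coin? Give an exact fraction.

2/11

Your original box holds the coin with probability 1/11, so the other 10 collectively hold it with probability 10/11.
The host can always find 5 empty boxes to open, so the reveals don't change that 10/11; it is now spread over the 5 remaining unopened boxes.
P(win by switching) = (10/11) · (1/5) = 2/11.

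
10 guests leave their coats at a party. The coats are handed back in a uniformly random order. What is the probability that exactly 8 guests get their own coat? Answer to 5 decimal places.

0.00001

Choose which 8 of the 10 are fixed: C(10,8) = 45 ways.
The remaining 2 must have no fixed point: D(2) = 1.
P = 45·1/3628800 = 1/80640 ≈ 0.00001.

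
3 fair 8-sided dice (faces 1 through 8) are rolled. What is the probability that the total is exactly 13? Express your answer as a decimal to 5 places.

There are 8^3 = 512 equally likely outcomes.
The number of ordered 3-tuples from {1,…,8} summing to 13 is 48.
P(sum = 13) = 48/512 = 3/32 ≈ 0.09375.

0.09375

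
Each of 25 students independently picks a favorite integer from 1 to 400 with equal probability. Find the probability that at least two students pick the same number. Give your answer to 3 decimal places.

0.535

It's easier to compute the probability that all 25 are distinct.
P(all distinct) = 400/400 · 399/400 · ··· · 376/400 ≈ 0.465.
So the probability of at least one match is 1 − 0.465 = 0.535.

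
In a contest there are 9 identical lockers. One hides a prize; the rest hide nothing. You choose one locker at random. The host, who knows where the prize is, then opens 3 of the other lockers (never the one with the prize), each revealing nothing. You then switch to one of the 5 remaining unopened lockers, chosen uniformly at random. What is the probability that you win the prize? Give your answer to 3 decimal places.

Your original locker holds the prize with probability 1/9, so the other 8 collectively hold it with probability 8/9.
The host can always find 3 empty lockers to open, so the reveals don't change that 8/9; it is now spread over the 5 remaining unopened lockers.
P(win by switching) = (8/9) · (1/5) = 8/45 ≈ 0.178.

0.178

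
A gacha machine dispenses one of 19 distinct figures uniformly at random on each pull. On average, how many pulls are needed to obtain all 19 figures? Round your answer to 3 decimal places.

After i distinct types are collected, each trial gives a new one with probability (19−i)/19, so the expected wait for the next new type is 19/(19−i).
E = 19/19 + 19/18 + 19/17 + 19/16 + 19/15 + 19/14 + 19/13 + 19/12 + 19/11 + 19/10 + 19/9 + 19/8 + 19/7 + 19/6 + 19/5 + 19/4 + 19/3 + 19/2 + 19/1 = 275295799/4084080 ≈ 67.407.

67.407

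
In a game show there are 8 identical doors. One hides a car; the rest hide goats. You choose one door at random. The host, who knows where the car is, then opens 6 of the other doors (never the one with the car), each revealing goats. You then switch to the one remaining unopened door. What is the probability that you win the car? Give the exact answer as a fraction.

Your original door holds the car with probability 1/8, so the other 7 collectively hold it with probability 7/8.
The host can always find 6 empty doors to open, so the reveals don't change that 7/8; it is now spread over the 1 remaining unopened door.
P(win by switching) = (7/8) · (1/1) = 7/8.

7/8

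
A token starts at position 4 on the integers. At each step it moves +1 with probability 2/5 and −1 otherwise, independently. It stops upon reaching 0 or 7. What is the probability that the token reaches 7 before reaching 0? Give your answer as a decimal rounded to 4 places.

Let r = q/p = (3/5)/(2/5) = 3/2. The recurrence P(i) = p·P(i+1) + q·P(i−1) with P(0)=0, P(7)=1 gives P(i) = (1 − r^i)/(1 − r^7).
P(4) = (1 − (3/2)^4) / (1 − (3/2)^7) = 520/2059 ≈ 0.2525.

0.2525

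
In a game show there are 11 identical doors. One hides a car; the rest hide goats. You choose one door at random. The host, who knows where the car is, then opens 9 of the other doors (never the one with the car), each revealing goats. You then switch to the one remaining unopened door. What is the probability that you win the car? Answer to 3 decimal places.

0.909

Your original door holds the car with probability 1/11, so the other 10 collectively hold it with probability 10/11.
The host can always find 9 empty doors to open, so the reveals don't change that 10/11; it is now spread over the 1 remaining unopened door.
P(win by switching) = (10/11) · (1/1) = 10/11 ≈ 0.909.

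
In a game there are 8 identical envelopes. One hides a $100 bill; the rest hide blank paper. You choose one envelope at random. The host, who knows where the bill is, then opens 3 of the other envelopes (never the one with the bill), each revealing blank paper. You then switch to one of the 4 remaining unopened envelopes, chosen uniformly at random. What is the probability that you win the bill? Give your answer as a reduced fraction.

7/32

Your original envelope holds the bill with probability 1/8, so the other 7 collectively hold it with probability 7/8.
The host can always find 3 empty envelopes to open, so the reveals don't change that 7/8; it is now spread over the 4 remaining unopened envelopes.
P(win by switching) = (7/8) · (1/4) = 7/32.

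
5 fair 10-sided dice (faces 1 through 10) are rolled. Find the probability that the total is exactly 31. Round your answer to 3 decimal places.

0.053

There are 10^5 = 100000 equally likely outcomes.
The number of ordered 5-tuples from {1,…,10} summing to 31 is 5280.
P(sum = 31) = 5280/100000 = 33/625 ≈ 0.053.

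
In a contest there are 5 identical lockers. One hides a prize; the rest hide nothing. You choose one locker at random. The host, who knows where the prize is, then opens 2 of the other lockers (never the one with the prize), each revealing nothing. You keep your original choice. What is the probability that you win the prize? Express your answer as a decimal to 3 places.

The host can always open 2 empty lockers regardless of your choice, so the reveals give no information about your original locker.
P(win by staying) = 1/5 ≈ 0.200.

0.200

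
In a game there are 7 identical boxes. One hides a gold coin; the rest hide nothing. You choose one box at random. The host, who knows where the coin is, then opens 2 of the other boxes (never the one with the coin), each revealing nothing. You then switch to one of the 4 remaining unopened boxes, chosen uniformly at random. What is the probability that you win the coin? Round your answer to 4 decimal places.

Your original box holds the coin with probability 1/7, so the other 6 collectively hold it with probability 6/7.
The host can always find 2 empty boxes to open, so the reveals don't change that 6/7; it is now spread over the 4 remaining unopened boxes.
P(win by switching) = (6/7) · (1/4) = 3/14 ≈ 0.2143.

0.2143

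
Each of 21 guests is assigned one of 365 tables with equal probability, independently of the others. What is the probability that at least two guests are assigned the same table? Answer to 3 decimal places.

0.444

It's easier to compute the probability that all 21 are distinct.
P(all distinct) = 365/365 · 364/365 · ··· · 345/365 ≈ 0.556.
So the probability of at least one match is 1 − 0.556 = 0.444.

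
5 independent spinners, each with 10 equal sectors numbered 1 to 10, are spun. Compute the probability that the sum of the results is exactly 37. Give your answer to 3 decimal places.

0.022

There are 10^5 = 100000 equally likely outcomes.
The number of ordered 5-tuples from {1,…,10} summing to 37 is 2205.
P(sum = 37) = 2205/100000 = 441/20000 ≈ 0.022.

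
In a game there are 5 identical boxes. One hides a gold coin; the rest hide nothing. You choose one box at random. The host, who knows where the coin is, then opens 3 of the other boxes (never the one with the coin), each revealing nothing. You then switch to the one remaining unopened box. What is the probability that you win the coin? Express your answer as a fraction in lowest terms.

4/5

Your original box holds the coin with probability 1/5, so the other 4 collectively hold it with probability 4/5.
The host can always find 3 empty boxes to open, so the reveals don't change that 4/5; it is now spread over the 1 remaining unopened box.
P(win by switching) = (4/5) · (1/1) = 4/5.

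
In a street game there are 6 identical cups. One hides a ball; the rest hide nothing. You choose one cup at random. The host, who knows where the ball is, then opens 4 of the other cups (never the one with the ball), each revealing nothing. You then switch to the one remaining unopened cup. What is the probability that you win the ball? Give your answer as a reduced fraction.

Your original cup holds the ball with probability 1/6, so the other 5 collectively hold it with probability 5/6.
The host can always find 4 empty cups to open, so the reveals don't change that 5/6; it is now spread over the 1 remaining unopened cup.
P(win by switching) = (5/6) · (1/1) = 5/6.

5/6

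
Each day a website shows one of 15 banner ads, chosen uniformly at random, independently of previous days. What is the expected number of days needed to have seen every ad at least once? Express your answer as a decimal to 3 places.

49.773

After i distinct types are collected, each trial gives a new one with probability (15−i)/15, so the expected wait for the next new type is 15/(15−i).
E = 15/15 + 15/14 + 15/13 + 15/12 + 15/11 + 15/10 + 15/9 + 15/8 + 15/7 + 15/6 + 15/5 + 15/4 + 15/3 + 15/2 + 15/1 = 1195757/24024 ≈ 49.773.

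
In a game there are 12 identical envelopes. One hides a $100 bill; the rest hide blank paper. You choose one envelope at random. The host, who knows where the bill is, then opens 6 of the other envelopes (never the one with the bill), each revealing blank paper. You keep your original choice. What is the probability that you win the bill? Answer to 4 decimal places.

0.0833

The host can always open 6 empty envelopes regardless of your choice, so the reveals give no information about your original envelope.
P(win by staying) = 1/12 ≈ 0.0833.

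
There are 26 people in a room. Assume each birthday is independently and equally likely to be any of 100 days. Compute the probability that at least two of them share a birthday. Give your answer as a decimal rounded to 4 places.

It's easier to compute the probability that all 26 are distinct.
P(all distinct) = 100/100 · 99/100 · ··· · 75/100 ≈ 0.0282.
So the probability of at least one match is 1 − 0.0282 = 0.9718.

0.9718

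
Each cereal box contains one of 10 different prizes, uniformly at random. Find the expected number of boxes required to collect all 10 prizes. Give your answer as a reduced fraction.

After i distinct types are collected, each trial gives a new one with probability (10−i)/10, so the expected wait for the next new type is 10/(10−i).
E = 10/10 + 10/9 + 10/8 + 10/7 + 10/6 + 10/5 + 10/4 + 10/3 + 10/2 + 10/1 = 7381/252.

7381/252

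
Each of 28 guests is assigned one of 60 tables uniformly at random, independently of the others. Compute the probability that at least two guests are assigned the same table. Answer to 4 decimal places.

0.9995

It's easier to compute the probability that all 28 are distinct.
P(all distinct) = 60/60 · 59/60 · ··· · 33/60 ≈ 0.0005.
So the probability of at least one match is 1 − 0.0005 = 0.9995.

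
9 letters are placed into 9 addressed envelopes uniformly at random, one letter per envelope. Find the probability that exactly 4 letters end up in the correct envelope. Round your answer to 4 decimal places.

Choose which 4 of the 9 are fixed: C(9,4) = 126 ways.
The remaining 5 must have no fixed point: D(5) = 44.
P = 126·44/362880 = 11/720 ≈ 0.0153.

0.0153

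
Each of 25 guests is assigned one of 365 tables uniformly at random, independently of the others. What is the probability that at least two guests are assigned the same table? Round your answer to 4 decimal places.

It's easier to compute the probability that all 25 are distinct.
P(all distinct) = 365/365 · 364/365 · ··· · 341/365 ≈ 0.4313.
So the probability of at least one match is 1 − 0.4313 = 0.5687.

0.5687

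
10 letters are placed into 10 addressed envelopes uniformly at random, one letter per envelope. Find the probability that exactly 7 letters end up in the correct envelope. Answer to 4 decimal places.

Choose which 7 of the 10 are fixed: C(10,7) = 120 ways.
The remaining 3 must have no fixed point: D(3) = 2.
P = 120·2/3628800 = 1/15120 ≈ 0.0001.

0.0001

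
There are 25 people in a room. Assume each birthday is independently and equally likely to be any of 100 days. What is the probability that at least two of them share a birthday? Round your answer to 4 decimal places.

It's easier to compute the probability that all 25 are distinct.
P(all distinct) = 100/100 · 99/100 · ··· · 76/100 ≈ 0.0376.
So the probability of at least one match is 1 − 0.0376 = 0.9624.

0.9624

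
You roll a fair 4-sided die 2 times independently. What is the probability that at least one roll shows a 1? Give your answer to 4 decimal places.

0.4375

P(no roll shows a 1) = (3/4)^2 ≈ 0.5625.
P(at least one) = 1 − 0.5625 = 0.4375.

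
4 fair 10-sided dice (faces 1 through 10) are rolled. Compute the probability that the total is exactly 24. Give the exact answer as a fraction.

There are 10^4 = 10000 equally likely outcomes.
The number of ordered 4-tuples from {1,…,10} summing to 24 is 633.
P(sum = 24) = 633/10000.

633/10000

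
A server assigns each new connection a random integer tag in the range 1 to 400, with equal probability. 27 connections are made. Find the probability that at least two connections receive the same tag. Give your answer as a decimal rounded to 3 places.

It's easier to compute the probability that all 27 are distinct.
P(all distinct) = 400/400 · 399/400 · ··· · 374/400 ≈ 0.408.
So the probability of at least one match is 1 − 0.408 = 0.592.

0.592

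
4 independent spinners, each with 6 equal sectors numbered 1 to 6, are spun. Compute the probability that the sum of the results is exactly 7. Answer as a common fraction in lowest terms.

There are 6^4 = 1296 equally likely outcomes.
The number of ordered 4-tuples from {1,…,6} summing to 7 is 20.
P(sum = 7) = 20/1296 = 5/324.

5/324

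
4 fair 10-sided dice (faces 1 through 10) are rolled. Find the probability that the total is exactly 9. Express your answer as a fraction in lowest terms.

7/1250

There are 10^4 = 10000 equally likely outcomes.
The number of ordered 4-tuples from {1,…,10} summing to 9 is 56.
P(sum = 9) = 56/10000 = 7/1250.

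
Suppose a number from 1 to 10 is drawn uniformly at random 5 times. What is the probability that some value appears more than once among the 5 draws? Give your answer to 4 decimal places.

0.6976

P(all 5 different) = 10/10 · 9/10 · ··· · 6/10 ≈ 0.3024.
P(at least two equal) = 1 − 0.3024 = 0.6976.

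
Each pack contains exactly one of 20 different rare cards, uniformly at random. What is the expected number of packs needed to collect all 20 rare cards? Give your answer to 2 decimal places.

After i distinct types are collected, each trial gives a new one with probability (20−i)/20, so the expected wait for the next new type is 20/(20−i).
E = 20/20 + 20/19 + 20/18 + 20/17 + 20/16 + 20/15 + 20/14 + 20/13 + 20/12 + 20/11 + 20/10 + 20/9 + 20/8 + 20/7 + 20/6 + 20/5 + 20/4 + 20/3 + 20/2 + 20/1 = 279175675/3879876 ≈ 71.95.

71.95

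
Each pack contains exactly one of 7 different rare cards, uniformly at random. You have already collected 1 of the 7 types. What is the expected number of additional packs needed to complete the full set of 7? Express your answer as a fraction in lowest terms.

Starting from 1 distinct type, each trial gives a new one with probability (7−i)/7 when i types are held, so the wait for the next new type is 7/(7−i).
E = 7/6 + 7/5 + 7/4 + 7/3 + 7/2 + 7/1 = 343/20.

343/20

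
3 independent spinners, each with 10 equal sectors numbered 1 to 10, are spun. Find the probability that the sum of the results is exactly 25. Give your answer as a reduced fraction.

21/1000

There are 10^3 = 1000 equally likely outcomes.
The number of ordered 3-tuples from {1,…,10} summing to 25 is 21.
P(sum = 25) = 21/1000.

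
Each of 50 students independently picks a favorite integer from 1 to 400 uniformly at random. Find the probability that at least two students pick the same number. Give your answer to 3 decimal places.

It's easier to compute the probability that all 50 are distinct.
P(all distinct) = 400/400 · 399/400 · ··· · 351/400 ≈ 0.041.
So the probability of at least one match is 1 − 0.041 = 0.959.

0.959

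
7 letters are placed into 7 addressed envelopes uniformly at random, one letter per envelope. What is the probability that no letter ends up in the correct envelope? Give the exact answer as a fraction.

This is the derangement probability: permutations of 7 with no fixed point.
D(7) = 7! · (1 − 1/1! + 1/2! − ··· + (−1)^7/7!) = 1854.
P = 1854/5040 = 103/280.

103/280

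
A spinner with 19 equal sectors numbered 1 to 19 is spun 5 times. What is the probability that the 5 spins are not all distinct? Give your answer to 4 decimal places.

0.4365

P(all 5 different) = 19/19 · 18/19 · ··· · 15/19 ≈ 0.5635.
P(at least two equal) = 1 − 0.5635 = 0.4365.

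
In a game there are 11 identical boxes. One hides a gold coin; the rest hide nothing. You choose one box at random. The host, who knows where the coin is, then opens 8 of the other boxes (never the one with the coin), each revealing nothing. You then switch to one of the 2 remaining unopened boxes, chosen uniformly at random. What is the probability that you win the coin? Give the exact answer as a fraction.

Your original box holds the coin with probability 1/11, so the other 10 collectively hold it with probability 10/11.
The host can always find 8 empty boxes to open, so the reveals don't change that 10/11; it is now spread over the 2 remaining unopened boxes.
P(win by switching) = (10/11) · (1/2) = 5/11.

5/11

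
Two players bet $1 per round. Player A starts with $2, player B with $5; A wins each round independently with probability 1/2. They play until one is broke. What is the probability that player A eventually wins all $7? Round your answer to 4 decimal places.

With a fair step, P(i) = ½P(i−1) + ½P(i+1) with P(0)=0, P(7)=1 has the linear solution P(i) = i/7.
P(2) = 2/7 ≈ 0.2857.

0.2857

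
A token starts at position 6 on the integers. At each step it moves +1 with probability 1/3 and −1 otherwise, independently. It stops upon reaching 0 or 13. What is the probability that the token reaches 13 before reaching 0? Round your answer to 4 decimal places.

Let r = q/p = (2/3)/(1/3) = 2. The recurrence P(i) = p·P(i+1) + q·P(i−1) with P(0)=0, P(13)=1 gives P(i) = (1 − r^i)/(1 − r^13).
P(6) = (1 − (2)^6) / (1 − (2)^13) = 63/8191 ≈ 0.0077.

0.0077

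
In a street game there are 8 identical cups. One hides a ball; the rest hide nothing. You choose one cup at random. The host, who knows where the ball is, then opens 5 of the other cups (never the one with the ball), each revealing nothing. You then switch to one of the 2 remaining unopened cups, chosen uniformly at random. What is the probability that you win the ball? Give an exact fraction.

Your original cup holds the ball with probability 1/8, so the other 7 collectively hold it with probability 7/8.
The host can always find 5 empty cups to open, so the reveals don't change that 7/8; it is now spread over the 2 remaining unopened cups.
P(win by switching) = (7/8) · (1/2) = 7/16.

7/16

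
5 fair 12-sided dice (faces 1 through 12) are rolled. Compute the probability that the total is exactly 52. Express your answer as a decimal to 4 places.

0.0020

There are 12^5 = 248832 equally likely outcomes.
The number of ordered 5-tuples from {1,…,12} summing to 52 is 495.
P(sum = 52) = 495/248832 = 55/27648 ≈ 0.0020.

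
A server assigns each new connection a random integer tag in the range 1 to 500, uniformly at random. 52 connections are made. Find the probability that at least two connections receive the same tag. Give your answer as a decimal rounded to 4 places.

0.9359

It's easier to compute the probability that all 52 are distinct.
P(all distinct) = 500/500 · 499/500 · ··· · 449/500 ≈ 0.0641.
So the probability of at least one match is 1 − 0.0641 = 0.9359.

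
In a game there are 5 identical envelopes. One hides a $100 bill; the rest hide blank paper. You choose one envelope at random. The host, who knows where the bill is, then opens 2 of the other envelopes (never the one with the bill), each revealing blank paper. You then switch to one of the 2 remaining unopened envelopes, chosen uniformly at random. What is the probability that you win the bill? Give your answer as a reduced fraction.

Your original envelope holds the bill with probability 1/5, so the other 4 collectively hold it with probability 4/5.
The host can always find 2 empty envelopes to open, so the reveals don't change that 4/5; it is now spread over the 2 remaining unopened envelopes.
P(win by switching) = (4/5) · (1/2) = 2/5.

2/5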